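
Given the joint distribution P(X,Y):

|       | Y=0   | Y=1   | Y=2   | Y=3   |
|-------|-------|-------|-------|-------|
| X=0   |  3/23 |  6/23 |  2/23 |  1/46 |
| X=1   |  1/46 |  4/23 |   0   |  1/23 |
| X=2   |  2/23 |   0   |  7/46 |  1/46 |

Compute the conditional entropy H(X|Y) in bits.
1.0949 bits

H(X|Y) = H(X,Y) - H(Y)

H(X,Y) = -Σ_{x,y} P(x,y) log₂ P(x,y). Per-cell terms -P(x,y)·log₂P(x,y):
  X=0: 0.383296, 0.505722, 0.306397, 0.120077
  X=1: 0.120077, 0.438880, 0.000000, 0.196677
  X=2: 0.306397, 0.000000, 0.413336, 0.120077
  (cells with P = 0 contribute 0)
Sum of the 12 terms: H(X,Y) = 2.91094 bits

Marginal of Y (column sums):
  P(Y=0) = 3/23 + 1/46 + 2/23 = 11/46
  P(Y=1) = 6/23 + 4/23 + 0 = 10/23
  P(Y=2) = 2/23 + 0 + 7/46 = 11/46
  P(Y=3) = 1/46 + 1/23 + 1/46 = 2/23
H(Y) = -[(11/46)·log₂(11/46) + (10/23)·log₂(10/23) + (11/46)·log₂(11/46) + (2/23)·log₂(2/23)]
  = 0.493596 + 0.522450 + 0.493596 + 0.306397 = 1.81604 bits

H(X|Y) = H(X,Y) - H(Y) = 2.91094 - 1.81604 = 1.0949 bits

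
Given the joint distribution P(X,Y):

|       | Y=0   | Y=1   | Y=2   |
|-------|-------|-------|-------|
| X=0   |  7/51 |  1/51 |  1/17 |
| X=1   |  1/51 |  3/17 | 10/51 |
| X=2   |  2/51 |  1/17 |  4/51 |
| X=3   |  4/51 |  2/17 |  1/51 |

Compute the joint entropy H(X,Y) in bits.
3.2328 bits

H(X,Y) = -Σ_{x,y} P(x,y) log₂ P(x,y). Per-cell terms -P(x,y)·log₂P(x,y):
  X=0: 0.39324, 0.11122, 0.24044
  X=1: 0.11122, 0.44162, 0.46088
  X=2: 0.18323, 0.24044, 0.28803
  X=3: 0.28803, 0.36323, 0.11122
Sum of the 12 terms: H(X,Y) = 3.2328 bits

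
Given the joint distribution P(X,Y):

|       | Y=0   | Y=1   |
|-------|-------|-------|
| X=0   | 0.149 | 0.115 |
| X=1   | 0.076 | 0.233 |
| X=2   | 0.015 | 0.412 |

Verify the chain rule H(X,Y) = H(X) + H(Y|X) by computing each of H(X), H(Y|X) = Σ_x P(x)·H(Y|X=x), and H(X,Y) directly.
H(X) = 1.5550 bits, H(Y|X) = 0.6032 bits, H(X,Y) = 2.1583 bits

Marginal of X (row sums):
  P(X=0) = 0.149 + 0.115 = 0.264
  P(X=1) = 0.076 + 0.233 = 0.309
  P(X=2) = 0.015 + 0.412 = 0.427
H(X) = -[0.264·log₂(0.264) + 0.309·log₂(0.309) + 0.427·log₂(0.427)]
  = 0.507247 + 0.523545 + 0.524224 = 1.5550 bits

H(Y|X) = Σ_x P(x)·H(Y|X=x):
  X=0: P(X=0) = 0.264, P(Y|X=0) = (149/264, 115/264) → H(Y|X=0) = 0.988002
  X=1: P(X=1) = 0.309, P(Y|X=1) = (76/309, 233/309) → H(Y|X=1) = 0.804803
  X=2: P(X=2) = 0.427, P(Y|X=2) = (15/427, 412/427) → H(Y|X=2) = 0.219494
H(Y|X) = 0.264·0.988002 + 0.309·0.804803 + 0.427·0.219494 = 0.6032 bits

H(X,Y) = -Σ_{x,y} P(x,y) log₂ P(x,y). Per-cell terms -P(x,y)·log₂P(x,y):
  X=0: 0.409246, 0.358834
  X=1: 0.282557, 0.489672
  X=2: 0.090883, 0.527065
Sum of the 6 terms: H(X,Y) = 2.1583 bits

Chain rule check:
  H(X) + H(Y|X) = 1.5550 + 0.6032 = 2.1582 bits
  H(X,Y) = 2.1583 bits
✓ Chain rule verified (Δ = 0.0001 is 4-dp rounding noise: each of the three values was rounded independently).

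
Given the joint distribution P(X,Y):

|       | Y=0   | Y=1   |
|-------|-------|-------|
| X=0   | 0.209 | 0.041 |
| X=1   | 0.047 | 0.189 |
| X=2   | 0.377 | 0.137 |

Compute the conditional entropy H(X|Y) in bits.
1.2977 bits

H(X|Y) = H(X,Y) - H(Y)

H(X,Y) = -Σ_{x,y} P(x,y) log₂ P(x,y). Per-cell terms -P(x,y)·log₂P(x,y):
  X=0: 0.4720, 0.1889
  X=1: 0.2073, 0.4543
  X=2: 0.5306, 0.3929
Sum of the 6 terms: H(X,Y) = 2.2460 bits

Marginal of Y (column sums):
  P(Y=0) = 0.209 + 0.047 + 0.377 = 0.633
  P(Y=1) = 0.041 + 0.189 + 0.137 = 0.367
H(Y) = -[0.633·log₂(0.633) + 0.367·log₂(0.367)]
  = 0.4176 + 0.5307 = 0.9483 bits

H(X|Y) = H(X,Y) - H(Y) = 2.2460 - 0.9483 = 1.2977 bits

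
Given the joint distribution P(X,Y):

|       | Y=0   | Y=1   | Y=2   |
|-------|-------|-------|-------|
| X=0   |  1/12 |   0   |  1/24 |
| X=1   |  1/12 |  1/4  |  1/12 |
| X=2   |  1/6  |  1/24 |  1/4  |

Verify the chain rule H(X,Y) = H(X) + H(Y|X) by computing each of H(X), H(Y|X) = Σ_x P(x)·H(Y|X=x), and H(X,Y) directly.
H(X) = 1.4171 bits, H(Y|X) = 1.2920 bits, H(X,Y) = 2.7091 bits

Marginal of X (row sums):
  P(X=0) = 1/12 + 0 + 1/24 = 1/8
  P(X=1) = 1/12 + 1/4 + 1/12 = 5/12
  P(X=2) = 1/6 + 1/24 + 1/4 = 11/24
H(X) = -[(1/8)·log₂(1/8) + (5/12)·log₂(5/12) + (11/24)·log₂(11/24)]
  = 0.375000 + 0.526264 + 0.515868 = 1.4171 bits

H(Y|X) = Σ_x P(x)·H(Y|X=x):
  X=0: P(X=0) = 1/8, P(Y|X=0) = (2/3, 0, 1/3) → H(Y|X=0) = 0.918296
  X=1: P(X=1) = 5/12, P(Y|X=1) = (1/5, 3/5, 1/5) → H(Y|X=1) = 1.370951
  X=2: P(X=2) = 11/24, P(Y|X=2) = (4/11, 1/11, 6/11) → H(Y|X=2) = 1.322179
H(Y|X) = (1/8)·0.918296 + (5/12)·1.370951 + (11/24)·1.322179 = 1.2920 bits

H(X,Y) = -Σ_{x,y} P(x,y) log₂ P(x,y). Per-cell terms -P(x,y)·log₂P(x,y):
  X=0: 0.298747, 0.000000, 0.191040
  X=1: 0.298747, 0.500000, 0.298747
  X=2: 0.430827, 0.191040, 0.500000
  (cells with P = 0 contribute 0)
Sum of the 9 terms: H(X,Y) = 2.7091 bits

Chain rule check:
  H(X) + H(Y|X) = 1.4171 + 1.2920 = 2.7091 bits
  H(X,Y) = 2.7091 bits
✓ Chain rule verified.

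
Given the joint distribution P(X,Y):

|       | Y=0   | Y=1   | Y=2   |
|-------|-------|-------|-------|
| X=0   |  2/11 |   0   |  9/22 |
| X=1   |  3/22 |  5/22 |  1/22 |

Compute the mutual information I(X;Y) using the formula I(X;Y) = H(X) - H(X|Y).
0.4494 bits

I(X;Y) = H(X) - H(X|Y)

Marginal of X (row sums):
  P(X=0) = 2/11 + 0 + 9/22 = 13/22
  P(X=1) = 3/22 + 5/22 + 1/22 = 9/22
H(X) = -[(13/22)·log₂(13/22) + (9/22)·log₂(9/22)]
  = 0.4484952 + 0.5275254 = 0.976021 bits

Marginal of Y (column sums):
  P(Y=0) = 2/11 + 3/22 = 7/22
  P(Y=1) = 0 + 5/22 = 5/22
  P(Y=2) = 9/22 + 1/22 = 5/11
H(X|Y) = Σ_y P(y)·H(X|Y=y):
  Y=0: P(Y=0) = 7/22, P(X|Y=0) = (4/7, 3/7) → H(X|Y=0) = 0.9852281
  Y=1: P(Y=1) = 5/22, P(X|Y=1) = (0, 1) → H(X|Y=1) = 0.0000000
  Y=2: P(Y=2) = 5/11, P(X|Y=2) = (9/10, 1/10) → H(X|Y=2) = 0.4689956
H(X|Y) = (7/22)·0.9852281 + (5/22)·0.0000000 + (5/11)·0.4689956 = 0.526661 bits

I(X;Y) = H(X) - H(X|Y) = 0.976021 - 0.526661 = 0.4494 bits

Cross-check via I(X;Y) = H(X) + H(Y) - H(X,Y): computing H(Y) from the column sums and H(X,Y) from the 6 cells in the same way gives H(Y) = 1.528504 bits and H(X,Y) = 2.055166 bits, so
I(X;Y) = 0.976021 + 1.528504 - 2.055166 = 0.4494 bits ✓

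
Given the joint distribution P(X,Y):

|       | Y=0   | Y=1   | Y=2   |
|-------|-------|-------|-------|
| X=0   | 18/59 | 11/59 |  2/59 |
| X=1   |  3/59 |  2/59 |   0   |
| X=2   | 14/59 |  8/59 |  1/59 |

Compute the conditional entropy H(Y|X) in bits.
1.1875 bits

H(Y|X) = H(X,Y) - H(X)

H(X,Y) = -Σ_{x,y} P(x,y) log₂ P(x,y). Per-cell terms -P(x,y)·log₂P(x,y):
  X=0: 0.52252, 0.45179, 0.16551
  X=1: 0.21853, 0.16551, 0.00000
  X=2: 0.49244, 0.39087, 0.09971
  (cells with P = 0 contribute 0)
Sum of the 9 terms: H(X,Y) = 2.5069 bits

Marginal of X (row sums):
  P(X=0) = 18/59 + 11/59 + 2/59 = 31/59
  P(X=1) = 3/59 + 2/59 + 0 = 5/59
  P(X=2) = 14/59 + 8/59 + 1/59 = 23/59
H(X) = -[(31/59)·log₂(31/59) + (5/59)·log₂(5/59) + (23/59)·log₂(23/59)]
  = 0.48783 + 0.30176 + 0.52981 = 1.3194 bits

H(Y|X) = H(X,Y) - H(X) = 2.5069 - 1.3194 = 1.1875 bits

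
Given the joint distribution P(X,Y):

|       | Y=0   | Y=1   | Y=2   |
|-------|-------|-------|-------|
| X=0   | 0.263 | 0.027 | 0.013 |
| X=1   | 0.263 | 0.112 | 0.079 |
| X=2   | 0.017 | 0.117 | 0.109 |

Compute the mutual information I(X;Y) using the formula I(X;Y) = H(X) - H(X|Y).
0.2926 bits

I(X;Y) = H(X) - H(X|Y)

Marginal of X (row sums):
  P(X=0) = 0.263 + 0.027 + 0.013 = 0.303
  P(X=1) = 0.263 + 0.112 + 0.079 = 0.454
  P(X=2) = 0.017 + 0.117 + 0.109 = 0.243
H(X) = -[0.303·log₂(0.303) + 0.454·log₂(0.454) + 0.243·log₂(0.243)]
  = 0.52195 + 0.51721 + 0.49596 = 1.5351 bits

Marginal of Y (column sums):
  P(Y=0) = 0.263 + 0.263 + 0.017 = 0.543
  P(Y=1) = 0.027 + 0.112 + 0.117 = 0.256
  P(Y=2) = 0.013 + 0.079 + 0.109 = 0.201
H(X|Y) = Σ_y P(y)·H(X|Y=y):
  Y=0: P(Y=0) = 0.543, P(X|Y=0) = (263/543, 263/543, 17/543) → H(X|Y=0) = 1.16960
  Y=1: P(Y=1) = 0.256, P(X|Y=1) = (27/256, 7/16, 117/256) → H(X|Y=1) = 1.38032
  Y=2: P(Y=2) = 0.201, P(X|Y=2) = (13/201, 79/201, 109/201) → H(X|Y=2) = 1.26381
H(X|Y) = 0.543·1.16960 + 0.256·1.38032 + 0.201·1.26381 = 1.2425 bits

I(X;Y) = H(X) - H(X|Y) = 1.5351 - 1.2425 = 0.2926 bits

Cross-check via I(X;Y) = H(X) + H(Y) - H(X,Y): computing H(Y) from the column sums and H(X,Y) from the 9 cells in the same way gives H(Y) = 1.4469 bits and H(X,Y) = 2.6894 bits, so
I(X;Y) = 1.5351 + 1.4469 - 2.6894 = 0.2926 bits ✓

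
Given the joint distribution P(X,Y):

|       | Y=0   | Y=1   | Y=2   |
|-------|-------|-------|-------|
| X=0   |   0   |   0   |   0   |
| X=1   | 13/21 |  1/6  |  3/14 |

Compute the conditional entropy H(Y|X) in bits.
1.3354 bits

H(Y|X) = H(X,Y) - H(X)

H(X,Y) = -Σ_{x,y} P(x,y) log₂ P(x,y). Per-cell terms -P(x,y)·log₂P(x,y):
  X=0: 0.00000, 0.00000, 0.00000
  X=1: 0.42831, 0.43083, 0.47623
  (cells with P = 0 contribute 0)
Sum of the 6 terms: H(X,Y) = 1.3354 bits

Marginal of X (row sums):
  P(X=0) = 0 + 0 + 0 = 0
  P(X=1) = 13/21 + 1/6 + 3/14 = 1
H(X) = -[1·log₂(1)]   (outcomes with P = 0 contribute 0)
  = 0.0000 bits

H(Y|X) = H(X,Y) - H(X) = 1.3354 - 0.0000 = 1.3354 bits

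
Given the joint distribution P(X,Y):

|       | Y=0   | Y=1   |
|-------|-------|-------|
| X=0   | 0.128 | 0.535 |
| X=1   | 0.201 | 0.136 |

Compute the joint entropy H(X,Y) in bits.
1.7191 bits

H(X,Y) = -Σ_{x,y} P(x,y) log₂ P(x,y). Per-cell terms -P(x,y)·log₂P(x,y):
  X=0: 0.37962, 0.48278
  X=1: 0.46526, 0.39145
Sum of the 4 terms: H(X,Y) = 1.7191 bits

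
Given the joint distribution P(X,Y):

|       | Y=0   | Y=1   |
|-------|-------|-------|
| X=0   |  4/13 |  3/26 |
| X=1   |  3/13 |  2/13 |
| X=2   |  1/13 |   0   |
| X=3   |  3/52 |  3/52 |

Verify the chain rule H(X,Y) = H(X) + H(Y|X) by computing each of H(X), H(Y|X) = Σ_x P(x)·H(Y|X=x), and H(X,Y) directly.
H(X) = 1.6994 bits, H(Y|X) = 0.8465 bits, H(X,Y) = 2.5458 bits

Marginal of X (row sums):
  P(X=0) = 4/13 + 3/26 = 11/26
  P(X=1) = 3/13 + 2/13 = 5/13
  P(X=2) = 1/13 + 0 = 1/13
  P(X=3) = 3/52 + 3/52 = 3/26
H(X) = -[(11/26)·log₂(11/26) + (5/13)·log₂(5/13) + (1/13)·log₂(1/13) + (3/26)·log₂(3/26)]
  = 0.52504 + 0.53020 + 0.28465 + 0.35948 = 1.6994 bits

H(Y|X) = Σ_x P(x)·H(Y|X=x):
  X=0: P(X=0) = 11/26, P(Y|X=0) = (8/11, 3/11) → H(Y|X=0) = 0.84535
  X=1: P(X=1) = 5/13, P(Y|X=1) = (3/5, 2/5) → H(Y|X=1) = 0.97095
  X=2: P(X=2) = 1/13, P(Y|X=2) = (1, 0) → H(Y|X=2) = 0.00000
  X=3: P(X=3) = 3/26, P(Y|X=3) = (1/2, 1/2) → H(Y|X=3) = 1.00000
H(Y|X) = (11/26)·0.84535 + (5/13)·0.97095 + (1/13)·0.00000 + (3/26)·1.00000 = 0.8465 bits

H(X,Y) = -Σ_{x,y} P(x,y) log₂ P(x,y). Per-cell terms -P(x,y)·log₂P(x,y):
  X=0: 0.52321, 0.35948
  X=1: 0.48819, 0.41545
  X=2: 0.28465, 0.00000
  X=3: 0.23743, 0.23743
  (cells with P = 0 contribute 0)
Sum of the 8 terms: H(X,Y) = 2.5458 bits

Chain rule check:
  H(X) + H(Y|X) = 1.6994 + 0.8465 = 2.5459 bits
  H(X,Y) = 2.5458 bits
✓ Chain rule verified (Δ = 0.0001 is 4-dp rounding noise: each of the three values was rounded independently).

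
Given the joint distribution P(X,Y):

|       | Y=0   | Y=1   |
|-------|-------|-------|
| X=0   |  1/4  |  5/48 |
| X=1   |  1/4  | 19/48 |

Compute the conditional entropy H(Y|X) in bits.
0.9314 bits

H(Y|X) = H(X,Y) - H(X)

H(X,Y) = -Σ_{x,y} P(x,y) log₂ P(x,y). Per-cell terms -P(x,y)·log₂P(x,y):
  X=0: 0.50000, 0.33990
  X=1: 0.50000, 0.52924
Sum of the 4 terms: H(X,Y) = 1.8691 bits

Marginal of X (row sums):
  P(X=0) = 1/4 + 5/48 = 17/48
  P(X=1) = 1/4 + 19/48 = 31/48
H(X) = -[(17/48)·log₂(17/48) + (31/48)·log₂(31/48)]
  = 0.53036 + 0.40737 = 0.9377 bits

H(Y|X) = H(X,Y) - H(X) = 1.8691 - 0.9377 = 0.9314 bits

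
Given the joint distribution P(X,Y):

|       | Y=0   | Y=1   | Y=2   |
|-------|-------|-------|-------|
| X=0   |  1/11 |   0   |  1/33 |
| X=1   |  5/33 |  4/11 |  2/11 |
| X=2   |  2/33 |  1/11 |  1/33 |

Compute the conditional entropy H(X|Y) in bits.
1.0356 bits

H(X|Y) = H(X,Y) - H(Y)

H(X,Y) = -Σ_{x,y} P(x,y) log₂ P(x,y). Per-cell terms -P(x,y)·log₂P(x,y):
  X=0: 0.31449, 0.00000, 0.15286
  X=1: 0.41249, 0.53070, 0.44717
  X=2: 0.24511, 0.31449, 0.15286
  (cells with P = 0 contribute 0)
Sum of the 9 terms: H(X,Y) = 2.5702 bits

Marginal of Y (column sums):
  P(Y=0) = 1/11 + 5/33 + 2/33 = 10/33
  P(Y=1) = 0 + 4/11 + 1/11 = 5/11
  P(Y=2) = 1/33 + 2/11 + 1/33 = 8/33
H(Y) = -[(10/33)·log₂(10/33) + (5/11)·log₂(5/11) + (8/33)·log₂(8/33)]
  = 0.52196 + 0.51705 + 0.49561 = 1.5346 bits

H(X|Y) = H(X,Y) - H(Y) = 2.5702 - 1.5346 = 1.0356 bits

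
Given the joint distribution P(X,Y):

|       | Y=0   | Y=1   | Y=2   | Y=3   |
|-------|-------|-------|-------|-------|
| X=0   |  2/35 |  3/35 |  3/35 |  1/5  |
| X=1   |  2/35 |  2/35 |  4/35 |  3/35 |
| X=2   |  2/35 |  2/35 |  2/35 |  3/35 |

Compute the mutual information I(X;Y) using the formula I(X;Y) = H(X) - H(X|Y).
0.0347 bits

I(X;Y) = H(X) - H(X|Y)

Marginal of X (row sums):
  P(X=0) = 2/35 + 3/35 + 3/35 + 1/5 = 3/7
  P(X=1) = 2/35 + 2/35 + 4/35 + 3/35 = 11/35
  P(X=2) = 2/35 + 2/35 + 2/35 + 3/35 = 9/35
H(X) = -[(3/7)·log₂(3/7) + (11/35)·log₂(11/35) + (9/35)·log₂(9/35)]
  = 0.523882 + 0.524810 + 0.503835 = 1.55253 bits

Marginal of Y (column sums):
  P(Y=0) = 2/35 + 2/35 + 2/35 = 6/35
  P(Y=1) = 3/35 + 2/35 + 2/35 = 1/5
  P(Y=2) = 3/35 + 4/35 + 2/35 = 9/35
  P(Y=3) = 1/5 + 3/35 + 3/35 = 13/35
H(X|Y) = Σ_y P(y)·H(X|Y=y):
  Y=0: P(Y=0) = 6/35, P(X|Y=0) = (1/3, 1/3, 1/3) → H(X|Y=0) = 1.584963
  Y=1: P(Y=1) = 1/5, P(X|Y=1) = (3/7, 2/7, 2/7) → H(X|Y=1) = 1.556657
  Y=2: P(Y=2) = 9/35, P(X|Y=2) = (1/3, 4/9, 2/9) → H(X|Y=2) = 1.530493
  Y=3: P(Y=3) = 13/35, P(X|Y=3) = (7/13, 3/13, 3/13) → H(X|Y=3) = 1.457266
H(X|Y) = (6/35)·1.584963 + (1/5)·1.556657 + (9/35)·1.530493 + (13/35)·1.457266 = 1.51786 bits

I(X;Y) = H(X) - H(X|Y) = 1.55253 - 1.51786 = 0.0347 bits

Cross-check via I(X;Y) = H(X) + H(Y) - H(X,Y): computing H(Y) from the column sums and H(X,Y) from the 12 cells in the same way gives H(Y) = 1.93510 bits and H(X,Y) = 3.45297 bits, so
I(X;Y) = 1.55253 + 1.93510 - 3.45297 = 0.0347 bits ✓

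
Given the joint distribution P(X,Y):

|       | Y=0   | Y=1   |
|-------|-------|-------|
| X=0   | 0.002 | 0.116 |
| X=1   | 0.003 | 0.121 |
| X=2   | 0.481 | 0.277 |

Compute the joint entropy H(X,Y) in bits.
1.7932 bits

H(X,Y) = -Σ_{x,y} P(x,y) log₂ P(x,y). Per-cell terms -P(x,y)·log₂P(x,y):
  X=0: 0.01793, 0.36051
  X=1: 0.02514, 0.36868
  X=2: 0.50788, 0.51302
Sum of the 6 terms: H(X,Y) = 1.7932 bits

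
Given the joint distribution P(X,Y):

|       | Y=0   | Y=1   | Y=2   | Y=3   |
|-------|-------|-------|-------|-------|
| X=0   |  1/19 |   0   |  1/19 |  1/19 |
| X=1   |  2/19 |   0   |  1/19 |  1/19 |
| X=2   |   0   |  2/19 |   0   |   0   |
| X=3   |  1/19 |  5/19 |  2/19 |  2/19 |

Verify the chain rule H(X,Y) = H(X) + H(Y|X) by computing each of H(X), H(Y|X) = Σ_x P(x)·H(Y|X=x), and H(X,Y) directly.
H(X) = 1.7230 bits, H(Y|X) = 1.4929 bits, H(X,Y) = 3.2158 bits

Marginal of X (row sums):
  P(X=0) = 1/19 + 0 + 1/19 + 1/19 = 3/19
  P(X=1) = 2/19 + 0 + 1/19 + 1/19 = 4/19
  P(X=2) = 0 + 2/19 + 0 + 0 = 2/19
  P(X=3) = 1/19 + 5/19 + 2/19 + 2/19 = 10/19
H(X) = -[(3/19)·log₂(3/19) + (4/19)·log₂(4/19) + (2/19)·log₂(2/19) + (10/19)·log₂(10/19)]
  = 0.420468 + 0.473248 + 0.341887 + 0.487368 = 1.7230 bits

H(Y|X) = Σ_x P(x)·H(Y|X=x):
  X=0: P(X=0) = 3/19, P(Y|X=0) = (1/3, 0, 1/3, 1/3) → H(Y|X=0) = 1.584963
  X=1: P(X=1) = 4/19, P(Y|X=1) = (1/2, 0, 1/4, 1/4) → H(Y|X=1) = 1.500000
  X=2: P(X=2) = 2/19, P(Y|X=2) = (0, 1, 0, 0) → H(Y|X=2) = 0.000000
  X=3: P(X=3) = 10/19, P(Y|X=3) = (1/10, 1/2, 1/5, 1/5) → H(Y|X=3) = 1.760964
H(Y|X) = (3/19)·1.584963 + (4/19)·1.500000 + (2/19)·0.000000 + (10/19)·1.760964 = 1.4929 bits

H(X,Y) = -Σ_{x,y} P(x,y) log₂ P(x,y). Per-cell terms -P(x,y)·log₂P(x,y):
  X=0: 0.223575, 0.000000, 0.223575, 0.223575
  X=1: 0.341887, 0.000000, 0.223575, 0.223575
  X=2: 0.000000, 0.341887, 0.000000, 0.000000
  X=3: 0.223575, 0.506842, 0.341887, 0.341887
  (cells with P = 0 contribute 0)
Sum of the 16 terms: H(X,Y) = 3.2158 bits

Chain rule check:
  H(X) + H(Y|X) = 1.7230 + 1.4929 = 3.2159 bits
  H(X,Y) = 3.2158 bits
✓ Chain rule verified (Δ = 0.0001 is 4-dp rounding noise: each of the three values was rounded independently).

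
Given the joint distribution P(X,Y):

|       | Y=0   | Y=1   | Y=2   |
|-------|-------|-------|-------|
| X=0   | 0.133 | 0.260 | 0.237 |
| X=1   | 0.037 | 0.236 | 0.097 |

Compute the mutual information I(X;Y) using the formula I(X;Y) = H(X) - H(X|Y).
0.0367 bits

I(X;Y) = H(X) - H(X|Y)

Marginal of X (row sums):
  P(X=0) = 0.133 + 0.260 + 0.237 = 0.630
  P(X=1) = 0.037 + 0.236 + 0.097 = 0.370
H(X) = -[0.630·log₂(0.630) + 0.370·log₂(0.370)]
  = 0.41994 + 0.53073 = 0.9507 bits

Marginal of Y (column sums):
  P(Y=0) = 0.133 + 0.037 = 0.170
  P(Y=1) = 0.260 + 0.236 = 0.496
  P(Y=2) = 0.237 + 0.097 = 0.334
H(X|Y) = Σ_y P(y)·H(X|Y=y):
  Y=0: P(Y=0) = 0.170, P(X|Y=0) = (133/170, 37/170) → H(X|Y=0) = 0.75585
  Y=1: P(Y=1) = 0.496, P(X|Y=1) = (65/124, 59/124) → H(X|Y=1) = 0.99831
  Y=2: P(Y=2) = 0.334, P(X|Y=2) = (237/334, 97/334) → H(X|Y=2) = 0.86926
H(X|Y) = 0.170·0.75585 + 0.496·0.99831 + 0.334·0.86926 = 0.9140 bits

I(X;Y) = H(X) - H(X|Y) = 0.9507 - 0.9140 = 0.0367 bits

Cross-check via I(X;Y) = H(X) + H(Y) - H(X,Y): computing H(Y) from the column sums and H(X,Y) from the 6 cells in the same way gives H(Y) = 1.4647 bits and H(X,Y) = 2.3787 bits, so
I(X;Y) = 0.9507 + 1.4647 - 2.3787 = 0.0367 bits ✓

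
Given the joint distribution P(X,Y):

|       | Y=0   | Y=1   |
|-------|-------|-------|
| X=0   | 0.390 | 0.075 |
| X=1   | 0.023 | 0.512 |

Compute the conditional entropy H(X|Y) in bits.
0.4517 bits

H(X|Y) = H(X,Y) - H(Y)

H(X,Y) = -Σ_{x,y} P(x,y) log₂ P(x,y). Per-cell terms -P(x,y)·log₂P(x,y):
  X=0: 0.52980, 0.28027
  X=1: 0.12517, 0.49448
Sum of the 4 terms: H(X,Y) = 1.42972 bits

Marginal of Y (column sums):
  P(Y=0) = 0.390 + 0.023 = 0.413
  P(Y=1) = 0.075 + 0.512 = 0.587
H(Y) = -[0.413·log₂(0.413) + 0.587·log₂(0.587)]
  = 0.52690 + 0.45115 = 0.97805 bits

H(X|Y) = H(X,Y) - H(Y) = 1.42972 - 0.97805 = 0.4517 bits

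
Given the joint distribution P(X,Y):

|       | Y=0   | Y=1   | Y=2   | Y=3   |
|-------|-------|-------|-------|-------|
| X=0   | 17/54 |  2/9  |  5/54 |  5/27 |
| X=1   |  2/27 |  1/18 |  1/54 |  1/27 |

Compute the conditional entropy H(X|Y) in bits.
0.6904 bits

H(X|Y) = H(X,Y) - H(Y)

H(X,Y) = -Σ_{x,y} P(x,y) log₂ P(x,y). Per-cell terms -P(x,y)·log₂P(x,y):
  X=0: 0.5249, 0.4822, 0.3179, 0.4505
  X=1: 0.2781, 0.2317, 0.1066, 0.1761
Sum of the 8 terms: H(X,Y) = 2.5680 bits

Marginal of Y (column sums):
  P(Y=0) = 17/54 + 2/27 = 7/18
  P(Y=1) = 2/9 + 1/18 = 5/18
  P(Y=2) = 5/54 + 1/54 = 1/9
  P(Y=3) = 5/27 + 1/27 = 2/9
H(Y) = -[(7/18)·log₂(7/18) + (5/18)·log₂(5/18) + (1/9)·log₂(1/9) + (2/9)·log₂(2/9)]
  = 0.5299 + 0.5133 + 0.3522 + 0.4822 = 1.8776 bits

H(X|Y) = H(X,Y) - H(Y) = 2.5680 - 1.8776 = 0.6904 bits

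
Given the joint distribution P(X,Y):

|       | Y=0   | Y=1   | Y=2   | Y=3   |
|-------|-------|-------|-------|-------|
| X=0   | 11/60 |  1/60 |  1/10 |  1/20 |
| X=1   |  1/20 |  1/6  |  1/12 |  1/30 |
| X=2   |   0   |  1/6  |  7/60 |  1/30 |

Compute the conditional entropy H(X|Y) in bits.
1.2580 bits

H(X|Y) = H(X,Y) - H(Y)

H(X,Y) = -Σ_{x,y} P(x,y) log₂ P(x,y). Per-cell terms -P(x,y)·log₂P(x,y):
  X=0: 0.44870, 0.09845, 0.33219, 0.21610
  X=1: 0.21610, 0.43083, 0.29875, 0.16356
  X=2: 0.00000, 0.43083, 0.36161, 0.16356
  (cells with P = 0 contribute 0)
Sum of the 12 terms: H(X,Y) = 3.1607 bits

Marginal of Y (column sums):
  P(Y=0) = 11/60 + 1/20 + 0 = 7/30
  P(Y=1) = 1/60 + 1/6 + 1/6 = 7/20
  P(Y=2) = 1/10 + 1/12 + 7/60 = 3/10
  P(Y=3) = 1/20 + 1/30 + 1/30 = 7/60
H(Y) = -[(7/30)·log₂(7/30) + (7/20)·log₂(7/20) + (3/10)·log₂(3/10) + (7/60)·log₂(7/60)]
  = 0.48989 + 0.53010 + 0.52109 + 0.36161 = 1.9027 bits

H(X|Y) = H(X,Y) - H(Y) = 3.1607 - 1.9027 = 1.2580 bits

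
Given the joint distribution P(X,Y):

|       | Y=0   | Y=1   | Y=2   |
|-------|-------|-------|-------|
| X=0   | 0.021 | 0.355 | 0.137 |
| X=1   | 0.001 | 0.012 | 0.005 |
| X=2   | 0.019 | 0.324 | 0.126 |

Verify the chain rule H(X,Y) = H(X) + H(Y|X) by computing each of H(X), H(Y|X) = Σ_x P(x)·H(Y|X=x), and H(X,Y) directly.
H(X) = 1.1106 bits, H(Y|X) = 1.0664 bits, H(X,Y) = 2.1771 bits

Marginal of X (row sums):
  P(X=0) = 0.021 + 0.355 + 0.137 = 0.513
  P(X=1) = 0.001 + 0.012 + 0.005 = 0.018
  P(X=2) = 0.019 + 0.324 + 0.126 = 0.469
H(X) = -[0.513·log₂(0.513) + 0.018·log₂(0.018) + 0.469·log₂(0.469)]
  = 0.4940 + 0.1043 + 0.5123 = 1.1106 bits

H(Y|X) = Σ_x P(x)·H(Y|X=x):
  X=0: P(X=0) = 0.513, P(Y|X=0) = (7/171, 355/513, 137/513) → H(Y|X=0) = 1.0650
  X=1: P(X=1) = 0.018, P(Y|X=1) = (1/18, 2/3, 5/18) → H(Y|X=1) = 1.1350
  X=2: P(X=2) = 0.469, P(Y|X=2) = (19/469, 324/469, 18/67) → H(Y|X=2) = 1.0654
H(Y|X) = 0.513·1.0650 + 0.018·1.1350 + 0.469·1.0654 = 1.0664 bits

H(X,Y) = -Σ_{x,y} P(x,y) log₂ P(x,y). Per-cell terms -P(x,y)·log₂P(x,y):
  X=0: 0.1170, 0.5304, 0.3929
  X=1: 0.0100, 0.0766, 0.0382
  X=2: 0.1086, 0.5268, 0.3766
Sum of the 9 terms: H(X,Y) = 2.1771 bits

Chain rule check:
  H(X) + H(Y|X) = 1.1106 + 1.0664 = 2.1770 bits
  H(X,Y) = 2.1771 bits
✓ Chain rule verified (Δ = 0.0001 is 4-dp rounding noise: each of the three values was rounded independently).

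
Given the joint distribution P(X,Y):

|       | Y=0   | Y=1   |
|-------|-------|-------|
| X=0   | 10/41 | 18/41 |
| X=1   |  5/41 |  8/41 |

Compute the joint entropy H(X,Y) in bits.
1.8481 bits

H(X,Y) = -Σ_{x,y} P(x,y) log₂ P(x,y). Per-cell terms -P(x,y)·log₂P(x,y):
  X=0: 0.4965, 0.5214
  X=1: 0.3702, 0.4600
Sum of the 4 terms: H(X,Y) = 1.8481 bits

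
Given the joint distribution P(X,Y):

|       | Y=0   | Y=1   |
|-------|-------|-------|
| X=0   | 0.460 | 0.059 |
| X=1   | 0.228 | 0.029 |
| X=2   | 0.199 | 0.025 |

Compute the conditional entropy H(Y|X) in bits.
0.5089 bits

H(Y|X) = H(X,Y) - H(X)

H(X,Y) = -Σ_{x,y} P(x,y) log₂ P(x,y). Per-cell terms -P(x,y)·log₂P(x,y):
  X=0: 0.51534, 0.24091
  X=1: 0.48630, 0.14813
  X=2: 0.46350, 0.13305
Sum of the 6 terms: H(X,Y) = 1.9872 bits

Marginal of X (row sums):
  P(X=0) = 0.460 + 0.059 = 0.519
  P(X=1) = 0.228 + 0.029 = 0.257
  P(X=2) = 0.199 + 0.025 = 0.224
H(X) = -[0.519·log₂(0.519) + 0.257·log₂(0.257) + 0.224·log₂(0.224)]
  = 0.49107 + 0.50376 + 0.48349 = 1.4783 bits

H(Y|X) = H(X,Y) - H(X) = 1.9872 - 1.4783 = 0.5089 bits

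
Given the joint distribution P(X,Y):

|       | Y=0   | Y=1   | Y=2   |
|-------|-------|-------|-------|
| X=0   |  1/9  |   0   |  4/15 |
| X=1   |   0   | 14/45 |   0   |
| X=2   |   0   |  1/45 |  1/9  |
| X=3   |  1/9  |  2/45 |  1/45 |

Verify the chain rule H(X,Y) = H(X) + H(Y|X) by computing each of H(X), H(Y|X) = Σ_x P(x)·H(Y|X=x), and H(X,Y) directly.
H(X) = 1.8852 bits, H(Y|X) = 0.6477 bits, H(X,Y) = 2.5329 bits

Marginal of X (row sums):
  P(X=0) = 1/9 + 0 + 4/15 = 17/45
  P(X=1) = 0 + 14/45 + 0 = 14/45
  P(X=2) = 0 + 1/45 + 1/9 = 2/15
  P(X=3) = 1/9 + 2/45 + 1/45 = 8/45
H(X) = -[(17/45)·log₂(17/45) + (14/45)·log₂(14/45) + (2/15)·log₂(2/15) + (8/45)·log₂(8/45)]
  = 0.53055 + 0.52407 + 0.38759 + 0.44300 = 1.8852 bits

H(Y|X) = Σ_x P(x)·H(Y|X=x):
  X=0: P(X=0) = 17/45, P(Y|X=0) = (5/17, 0, 12/17) → H(Y|X=0) = 0.87398
  X=1: P(X=1) = 14/45, P(Y|X=1) = (0, 1, 0) → H(Y|X=1) = 0.00000
  X=2: P(X=2) = 2/15, P(Y|X=2) = (0, 1/6, 5/6) → H(Y|X=2) = 0.65002
  X=3: P(X=3) = 8/45, P(Y|X=3) = (5/8, 1/4, 1/8) → H(Y|X=3) = 1.29879
H(Y|X) = (17/45)·0.87398 + (14/45)·0.00000 + (2/15)·0.65002 + (8/45)·1.29879 = 0.6477 bits

H(X,Y) = -Σ_{x,y} P(x,y) log₂ P(x,y). Per-cell terms -P(x,y)·log₂P(x,y):
  X=0: 0.35221, 0.00000, 0.50850
  X=1: 0.00000, 0.52407, 0.00000
  X=2: 0.00000, 0.12204, 0.35221
  X=3: 0.35221, 0.19964, 0.12204
  (cells with P = 0 contribute 0)
Sum of the 12 terms: H(X,Y) = 2.5329 bits

Chain rule check:
  H(X) + H(Y|X) = 1.8852 + 0.6477 = 2.5329 bits
  H(X,Y) = 2.5329 bits
✓ Chain rule verified.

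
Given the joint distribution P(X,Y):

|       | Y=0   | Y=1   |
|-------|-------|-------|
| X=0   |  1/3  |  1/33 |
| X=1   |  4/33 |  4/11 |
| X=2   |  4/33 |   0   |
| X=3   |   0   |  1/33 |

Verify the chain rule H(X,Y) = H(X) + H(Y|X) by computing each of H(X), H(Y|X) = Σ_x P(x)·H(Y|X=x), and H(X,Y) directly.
H(X) = 1.5590 bits, H(Y|X) = 0.5438 bits, H(X,Y) = 2.1028 bits

Marginal of X (row sums):
  P(X=0) = 1/3 + 1/33 = 4/11
  P(X=1) = 4/33 + 4/11 = 16/33
  P(X=2) = 4/33 + 0 = 4/33
  P(X=3) = 0 + 1/33 = 1/33
H(X) = -[(4/11)·log₂(4/11) + (16/33)·log₂(16/33) + (4/33)·log₂(4/33) + (1/33)·log₂(1/33)]
  = 0.5307 + 0.5064 + 0.3690 + 0.1529 = 1.5590 bits

H(Y|X) = Σ_x P(x)·H(Y|X=x):
  X=0: P(X=0) = 4/11, P(Y|X=0) = (11/12, 1/12) → H(Y|X=0) = 0.4138
  X=1: P(X=1) = 16/33, P(Y|X=1) = (1/4, 3/4) → H(Y|X=1) = 0.8113
  X=2: P(X=2) = 4/33, P(Y|X=2) = (1, 0) → H(Y|X=2) = 0.0000
  X=3: P(X=3) = 1/33, P(Y|X=3) = (0, 1) → H(Y|X=3) = 0.0000
H(Y|X) = (4/11)·0.4138 + (16/33)·0.8113 + (4/33)·0.0000 + (1/33)·0.0000 = 0.5438 bits

H(X,Y) = -Σ_{x,y} P(x,y) log₂ P(x,y). Per-cell terms -P(x,y)·log₂P(x,y):
  X=0: 0.5283, 0.1529
  X=1: 0.3690, 0.5307
  X=2: 0.3690, 0.0000
  X=3: 0.0000, 0.1529
  (cells with P = 0 contribute 0)
Sum of the 8 terms: H(X,Y) = 2.1028 bits

Chain rule check:
  H(X) + H(Y|X) = 1.5590 + 0.5438 = 2.1028 bits
  H(X,Y) = 2.1028 bits
✓ Chain rule verified.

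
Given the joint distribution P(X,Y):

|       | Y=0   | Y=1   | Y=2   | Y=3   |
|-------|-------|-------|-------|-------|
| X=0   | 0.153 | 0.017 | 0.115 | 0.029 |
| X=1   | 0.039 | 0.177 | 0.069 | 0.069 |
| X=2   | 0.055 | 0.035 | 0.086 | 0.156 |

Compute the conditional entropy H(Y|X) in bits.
1.7170 bits

H(Y|X) = H(X,Y) - H(X)

H(X,Y) = -Σ_{x,y} P(x,y) log₂ P(x,y). Per-cell terms -P(x,y)·log₂P(x,y):
  X=0: 0.4144, 0.0999, 0.3588, 0.1481
  X=1: 0.1825, 0.4422, 0.2662, 0.2662
  X=2: 0.2301, 0.1693, 0.3044, 0.4181
Sum of the 12 terms: H(X,Y) = 3.3002 bits

Marginal of X (row sums):
  P(X=0) = 0.153 + 0.017 + 0.115 + 0.029 = 0.314
  P(X=1) = 0.039 + 0.177 + 0.069 + 0.069 = 0.354
  P(X=2) = 0.055 + 0.035 + 0.086 + 0.156 = 0.332
H(X) = -[0.314·log₂(0.314) + 0.354·log₂(0.354) + 0.332·log₂(0.332)]
  = 0.5247 + 0.5304 + 0.5281 = 1.5832 bits

H(Y|X) = H(X,Y) - H(X) = 3.3002 - 1.5832 = 1.7170 bits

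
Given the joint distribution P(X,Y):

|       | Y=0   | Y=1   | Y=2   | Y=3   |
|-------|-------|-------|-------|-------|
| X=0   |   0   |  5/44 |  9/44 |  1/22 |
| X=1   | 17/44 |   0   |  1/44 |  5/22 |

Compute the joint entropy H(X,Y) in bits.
2.1675 bits

H(X,Y) = -Σ_{x,y} P(x,y) log₂ P(x,y). Per-cell terms -P(x,y)·log₂P(x,y):
  X=0: 0.0000, 0.3565, 0.4683, 0.2027
  X=1: 0.5301, 0.0000, 0.1241, 0.4858
  (cells with P = 0 contribute 0)
Sum of the 8 terms: H(X,Y) = 2.1675 bits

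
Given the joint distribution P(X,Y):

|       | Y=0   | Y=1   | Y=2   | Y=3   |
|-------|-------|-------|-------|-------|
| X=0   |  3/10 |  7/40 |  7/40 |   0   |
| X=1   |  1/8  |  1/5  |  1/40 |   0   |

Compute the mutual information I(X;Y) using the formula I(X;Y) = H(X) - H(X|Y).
0.0801 bits

I(X;Y) = H(X) - H(X|Y)

Marginal of X (row sums):
  P(X=0) = 3/10 + 7/40 + 7/40 + 0 = 13/20
  P(X=1) = 1/8 + 1/5 + 1/40 + 0 = 7/20
H(X) = -[(13/20)·log₂(13/20) + (7/20)·log₂(7/20)]
  = 0.40397 + 0.53010 = 0.93407 bits

Marginal of Y (column sums):
  P(Y=0) = 3/10 + 1/8 = 17/40
  P(Y=1) = 7/40 + 1/5 = 3/8
  P(Y=2) = 7/40 + 1/40 = 1/5
  P(Y=3) = 0 + 0 = 0
H(X|Y) = Σ_y P(y)·H(X|Y=y):
  Y=0: P(Y=0) = 17/40, P(X|Y=0) = (12/17, 5/17) → H(X|Y=0) = 0.87398
  Y=1: P(Y=1) = 3/8, P(X|Y=1) = (7/15, 8/15) → H(X|Y=1) = 0.99679
  Y=2: P(Y=2) = 1/5, P(X|Y=2) = (7/8, 1/8) → H(X|Y=2) = 0.54356
  Y=3: P(Y=3) = 0 → contributes 0
H(X|Y) = (17/40)·0.87398 + (3/8)·0.99679 + (1/5)·0.54356 = 0.85395 bits

I(X;Y) = H(X) - H(X|Y) = 0.93407 - 0.85395 = 0.0801 bits

Cross-check via I(X;Y) = H(X) + H(Y) - H(X,Y): computing H(Y) from the column sums and H(X,Y) from the 8 cells in the same way gives H(Y) = 1.51967 bits and H(X,Y) = 2.37362 bits, so
I(X;Y) = 0.93407 + 1.51967 - 2.37362 = 0.0801 bits ✓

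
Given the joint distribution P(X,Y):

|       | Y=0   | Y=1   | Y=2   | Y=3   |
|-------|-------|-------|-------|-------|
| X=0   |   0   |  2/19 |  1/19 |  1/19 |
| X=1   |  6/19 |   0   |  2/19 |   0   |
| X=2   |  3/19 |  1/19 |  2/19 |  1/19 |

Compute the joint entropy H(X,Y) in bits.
2.8656 bits

H(X,Y) = -Σ_{x,y} P(x,y) log₂ P(x,y). Per-cell terms -P(x,y)·log₂P(x,y):
  X=0: 0.00000, 0.34189, 0.22358, 0.22358
  X=1: 0.52515, 0.00000, 0.34189, 0.00000
  X=2: 0.42047, 0.22358, 0.34189, 0.22358
  (cells with P = 0 contribute 0)
Sum of the 12 terms: H(X,Y) = 2.8656 bits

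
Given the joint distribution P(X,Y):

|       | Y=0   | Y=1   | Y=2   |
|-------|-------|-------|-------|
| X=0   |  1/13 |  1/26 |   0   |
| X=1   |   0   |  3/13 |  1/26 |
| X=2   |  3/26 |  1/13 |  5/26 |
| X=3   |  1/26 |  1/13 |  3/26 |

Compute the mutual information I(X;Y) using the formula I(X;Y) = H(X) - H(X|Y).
0.3697 bits

I(X;Y) = H(X) - H(X|Y)

Marginal of X (row sums):
  P(X=0) = 1/13 + 1/26 + 0 = 3/26
  P(X=1) = 0 + 3/13 + 1/26 = 7/26
  P(X=2) = 3/26 + 1/13 + 5/26 = 5/13
  P(X=3) = 1/26 + 1/13 + 3/26 = 3/13
H(X) = -[(3/26)·log₂(3/26) + (7/26)·log₂(7/26) + (5/13)·log₂(5/13) + (3/13)·log₂(3/13)]
  = 0.359478 + 0.509677 + 0.530197 + 0.488187 = 1.88754 bits

Marginal of Y (column sums):
  P(Y=0) = 1/13 + 0 + 3/26 + 1/26 = 3/13
  P(Y=1) = 1/26 + 3/13 + 1/13 + 1/13 = 11/26
  P(Y=2) = 0 + 1/26 + 5/26 + 3/26 = 9/26
H(X|Y) = Σ_y P(y)·H(X|Y=y):
  Y=0: P(Y=0) = 3/13, P(X|Y=0) = (1/3, 0, 1/2, 1/6) → H(X|Y=0) = 1.459148
  Y=1: P(Y=1) = 11/26, P(X|Y=1) = (1/11, 6/11, 2/11, 2/11) → H(X|Y=1) = 1.685816
  Y=2: P(Y=2) = 9/26, P(X|Y=2) = (0, 1/9, 5/9, 1/3) → H(X|Y=2) = 1.351644
H(X|Y) = (3/13)·1.459148 + (11/26)·1.685816 + (9/26)·1.351644 = 1.51783 bits

I(X;Y) = H(X) - H(X|Y) = 1.88754 - 1.51783 = 0.3697 bits

Cross-check via I(X;Y) = H(X) + H(Y) - H(X,Y): computing H(Y) from the column sums and H(X,Y) from the 12 cells in the same way gives H(Y) = 1.54302 bits and H(X,Y) = 3.06086 bits, so
I(X;Y) = 1.88754 + 1.54302 - 3.06086 = 0.3697 bits ✓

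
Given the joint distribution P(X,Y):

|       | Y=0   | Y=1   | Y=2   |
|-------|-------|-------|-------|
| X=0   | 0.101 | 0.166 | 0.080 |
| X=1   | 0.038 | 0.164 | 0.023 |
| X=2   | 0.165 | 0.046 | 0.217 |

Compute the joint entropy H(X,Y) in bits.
2.8994 bits

H(X,Y) = -Σ_{x,y} P(x,y) log₂ P(x,y). Per-cell terms -P(x,y)·log₂P(x,y):
  X=0: 0.33406, 0.43006, 0.29151
  X=1: 0.17928, 0.42775, 0.12517
  X=2: 0.42891, 0.20434, 0.47832
Sum of the 9 terms: H(X,Y) = 2.8994 bits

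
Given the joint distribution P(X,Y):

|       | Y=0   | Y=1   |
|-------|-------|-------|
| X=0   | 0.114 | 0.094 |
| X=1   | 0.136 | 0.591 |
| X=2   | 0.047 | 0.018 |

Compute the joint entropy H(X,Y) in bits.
1.8293 bits

H(X,Y) = -Σ_{x,y} P(x,y) log₂ P(x,y). Per-cell terms -P(x,y)·log₂P(x,y):
  X=0: 0.3571, 0.3207
  X=1: 0.3915, 0.4484
  X=2: 0.2073, 0.1043
Sum of the 6 terms: H(X,Y) = 1.8293 bits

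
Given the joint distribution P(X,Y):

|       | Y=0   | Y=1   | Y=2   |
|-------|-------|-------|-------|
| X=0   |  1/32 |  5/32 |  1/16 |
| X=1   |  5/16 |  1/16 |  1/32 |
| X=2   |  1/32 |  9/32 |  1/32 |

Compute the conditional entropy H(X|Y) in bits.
1.1769 bits

H(X|Y) = H(X,Y) - H(Y)

H(X,Y) = -Σ_{x,y} P(x,y) log₂ P(x,y). Per-cell terms -P(x,y)·log₂P(x,y):
  X=0: 0.156250, 0.418449, 0.250000
  X=1: 0.524397, 0.250000, 0.156250
  X=2: 0.156250, 0.514709, 0.156250
Sum of the 9 terms: H(X,Y) = 2.582555 bits

Marginal of Y (column sums):
  P(Y=0) = 1/32 + 5/16 + 1/32 = 3/8
  P(Y=1) = 5/32 + 1/16 + 9/32 = 1/2
  P(Y=2) = 1/16 + 1/32 + 1/32 = 1/8
H(Y) = -[(3/8)·log₂(3/8) + (1/2)·log₂(1/2) + (1/8)·log₂(1/8)]
  = 0.530639 + 0.500000 + 0.375000 = 1.405639 bits

H(X|Y) = H(X,Y) - H(Y) = 2.582555 - 1.405639 = 1.1769 bits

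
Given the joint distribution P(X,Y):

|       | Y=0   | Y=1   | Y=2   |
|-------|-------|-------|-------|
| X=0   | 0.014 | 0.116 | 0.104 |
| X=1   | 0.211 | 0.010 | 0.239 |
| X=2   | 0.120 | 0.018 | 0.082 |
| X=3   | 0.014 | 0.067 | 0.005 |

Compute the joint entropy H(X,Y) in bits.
2.9729 bits

H(X,Y) = -Σ_{x,y} P(x,y) log₂ P(x,y). Per-cell terms -P(x,y)·log₂P(x,y):
  X=0: 0.08622, 0.36051, 0.33960
  X=1: 0.47363, 0.06644, 0.49352
  X=2: 0.36707, 0.10433, 0.29588
  X=3: 0.08622, 0.26128, 0.03822
Sum of the 12 terms: H(X,Y) = 2.9729 bits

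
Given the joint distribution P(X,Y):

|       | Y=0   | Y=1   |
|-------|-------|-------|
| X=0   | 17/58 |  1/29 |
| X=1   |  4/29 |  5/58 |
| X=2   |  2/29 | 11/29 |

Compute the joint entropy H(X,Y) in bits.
2.1820 bits

H(X,Y) = -Σ_{x,y} P(x,y) log₂ P(x,y). Per-cell terms -P(x,y)·log₂P(x,y):
  X=0: 0.5189, 0.1675
  X=1: 0.3942, 0.3048
  X=2: 0.2661, 0.5305
Sum of the 6 terms: H(X,Y) = 2.1820 bits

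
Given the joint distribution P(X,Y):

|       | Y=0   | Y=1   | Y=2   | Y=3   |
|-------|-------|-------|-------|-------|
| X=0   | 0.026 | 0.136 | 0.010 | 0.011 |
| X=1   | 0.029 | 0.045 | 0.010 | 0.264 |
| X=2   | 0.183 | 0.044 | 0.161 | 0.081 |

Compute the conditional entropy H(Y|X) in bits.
1.4634 bits

H(Y|X) = H(X,Y) - H(X)

H(X,Y) = -Σ_{x,y} P(x,y) log₂ P(x,y). Per-cell terms -P(x,y)·log₂P(x,y):
  X=0: 0.136899, 0.391452, 0.066439, 0.071570
  X=1: 0.148126, 0.201327, 0.066439, 0.507247
  X=2: 0.448365, 0.198280, 0.424214, 0.293701
Sum of the 12 terms: H(X,Y) = 2.95406 bits

Marginal of X (row sums):
  P(X=0) = 0.026 + 0.136 + 0.010 + 0.011 = 0.183
  P(X=1) = 0.029 + 0.045 + 0.010 + 0.264 = 0.348
  P(X=2) = 0.183 + 0.044 + 0.161 + 0.081 = 0.469
H(X) = -[0.183·log₂(0.183) + 0.348·log₂(0.348) + 0.469·log₂(0.469)]
  = 0.448365 + 0.529949 + 0.512308 = 1.49062 bits

H(Y|X) = H(X,Y) - H(X) = 2.95406 - 1.49062 = 1.4634 bits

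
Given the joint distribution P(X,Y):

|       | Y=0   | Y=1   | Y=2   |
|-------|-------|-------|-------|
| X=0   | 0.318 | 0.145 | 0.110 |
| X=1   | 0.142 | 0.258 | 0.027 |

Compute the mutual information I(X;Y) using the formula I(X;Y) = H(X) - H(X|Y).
0.0965 bits

I(X;Y) = H(X) - H(X|Y)

Marginal of X (row sums):
  P(X=0) = 0.318 + 0.145 + 0.110 = 0.573
  P(X=1) = 0.142 + 0.258 + 0.027 = 0.427
H(X) = -[0.573·log₂(0.573) + 0.427·log₂(0.427)]
  = 0.46034 + 0.52422 = 0.9846 bits

Marginal of Y (column sums):
  P(Y=0) = 0.318 + 0.142 = 0.460
  P(Y=1) = 0.145 + 0.258 = 0.403
  P(Y=2) = 0.110 + 0.027 = 0.137
H(X|Y) = Σ_y P(y)·H(X|Y=y):
  Y=0: P(Y=0) = 0.460, P(X|Y=0) = (159/230, 71/230) → H(X|Y=0) = 0.89166
  Y=1: P(Y=1) = 0.403, P(X|Y=1) = (145/403, 258/403) → H(X|Y=1) = 0.94252
  Y=2: P(Y=2) = 0.137, P(X|Y=2) = (110/137, 27/137) → H(X|Y=2) = 0.71605
H(X|Y) = 0.460·0.89166 + 0.403·0.94252 + 0.137·0.71605 = 0.8881 bits

I(X;Y) = H(X) - H(X|Y) = 0.9846 - 0.8881 = 0.0965 bits

Cross-check via I(X;Y) = H(X) + H(Y) - H(X,Y): computing H(Y) from the column sums and H(X,Y) from the 6 cells in the same way gives H(Y) = 1.4366 bits and H(X,Y) = 2.3247 bits, so
I(X;Y) = 0.9846 + 1.4366 - 2.3247 = 0.0965 bits ✓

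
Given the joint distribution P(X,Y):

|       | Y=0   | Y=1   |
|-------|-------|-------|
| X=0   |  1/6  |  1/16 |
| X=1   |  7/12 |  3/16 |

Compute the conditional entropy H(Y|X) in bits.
0.8107 bits

H(Y|X) = H(X,Y) - H(X)

H(X,Y) = -Σ_{x,y} P(x,y) log₂ P(x,y). Per-cell terms -P(x,y)·log₂P(x,y):
  X=0: 0.430827, 0.250000
  X=1: 0.453604, 0.452820
Sum of the 4 terms: H(X,Y) = 1.58725 bits

Marginal of X (row sums):
  P(X=0) = 1/6 + 1/16 = 11/48
  P(X=1) = 7/12 + 3/16 = 37/48
H(X) = -[(11/48)·log₂(11/48) + (37/48)·log₂(37/48)]
  = 0.487101 + 0.289455 = 0.77656 bits

H(Y|X) = H(X,Y) - H(X) = 1.58725 - 0.77656 = 0.8107 bits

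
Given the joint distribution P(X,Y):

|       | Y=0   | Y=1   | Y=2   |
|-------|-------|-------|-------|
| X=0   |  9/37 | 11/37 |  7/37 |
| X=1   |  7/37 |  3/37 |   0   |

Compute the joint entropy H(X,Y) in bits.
2.2192 bits

H(X,Y) = -Σ_{x,y} P(x,y) log₂ P(x,y). Per-cell terms -P(x,y)·log₂P(x,y):
  X=0: 0.49610, 0.52028, 0.45445
  X=1: 0.45445, 0.29388, 0.00000
  (cells with P = 0 contribute 0)
Sum of the 6 terms: H(X,Y) = 2.2192 bits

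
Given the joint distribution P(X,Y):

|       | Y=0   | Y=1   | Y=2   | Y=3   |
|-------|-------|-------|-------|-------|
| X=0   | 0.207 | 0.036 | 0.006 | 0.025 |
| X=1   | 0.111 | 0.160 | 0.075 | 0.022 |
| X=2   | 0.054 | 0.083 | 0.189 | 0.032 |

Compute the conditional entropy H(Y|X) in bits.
1.5623 bits

H(Y|X) = H(X,Y) - H(X)

H(X,Y) = -Σ_{x,y} P(x,y) log₂ P(x,y). Per-cell terms -P(x,y)·log₂P(x,y):
  X=0: 0.470366, 0.172651, 0.044285, 0.133048
  X=1: 0.352022, 0.423017, 0.280272, 0.121140
  X=2: 0.227388, 0.298032, 0.454269, 0.158905
Sum of the 12 terms: H(X,Y) = 3.135395 bits

Marginal of X (row sums):
  P(X=0) = 0.207 + 0.036 + 0.006 + 0.025 = 0.274
  P(X=1) = 0.111 + 0.160 + 0.075 + 0.022 = 0.368
  P(X=2) = 0.054 + 0.083 + 0.189 + 0.032 = 0.358
H(X) = -[0.274·log₂(0.274) + 0.368·log₂(0.368) + 0.358·log₂(0.358)]
  = 0.511764 + 0.530738 + 0.530545 = 1.573047 bits

H(Y|X) = H(X,Y) - H(X) = 3.135395 - 1.573047 = 1.5623 bits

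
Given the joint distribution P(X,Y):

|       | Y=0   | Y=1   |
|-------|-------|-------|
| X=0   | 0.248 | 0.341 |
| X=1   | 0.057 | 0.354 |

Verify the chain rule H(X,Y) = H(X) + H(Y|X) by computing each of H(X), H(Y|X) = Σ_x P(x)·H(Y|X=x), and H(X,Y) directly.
H(X) = 0.9770 bits, H(Y|X) = 0.8171 bits, H(X,Y) = 1.7941 bits

Marginal of X (row sums):
  P(X=0) = 0.248 + 0.341 = 0.589
  P(X=1) = 0.057 + 0.354 = 0.411
H(X) = -[0.589·log₂(0.589) + 0.411·log₂(0.411)]
  = 0.44980 + 0.52723 = 0.9770 bits

H(Y|X) = Σ_x P(x)·H(Y|X=x):
  X=0: P(X=0) = 0.589, P(Y|X=0) = (8/19, 11/19) → H(Y|X=0) = 0.98194
  X=1: P(X=1) = 0.411, P(Y|X=1) = (19/137, 118/137) → H(Y|X=1) = 0.58079
H(Y|X) = 0.589·0.98194 + 0.411·0.58079 = 0.8171 bits

H(X,Y) = -Σ_{x,y} P(x,y) log₂ P(x,y). Per-cell terms -P(x,y)·log₂P(x,y):
  X=0: 0.49887, 0.52929
  X=1: 0.23557, 0.53036
Sum of the 4 terms: H(X,Y) = 1.7941 bits

Chain rule check:
  H(X) + H(Y|X) = 0.9770 + 0.8171 = 1.7941 bits
  H(X,Y) = 1.7941 bits
✓ Chain rule verified.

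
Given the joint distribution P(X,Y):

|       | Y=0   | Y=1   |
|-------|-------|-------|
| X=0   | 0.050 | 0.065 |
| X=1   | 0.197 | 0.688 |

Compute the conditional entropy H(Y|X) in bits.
0.7905 bits

H(Y|X) = H(X,Y) - H(X)

H(X,Y) = -Σ_{x,y} P(x,y) log₂ P(x,y). Per-cell terms -P(x,y)·log₂P(x,y):
  X=0: 0.2161, 0.2563
  X=1: 0.4617, 0.3712
Sum of the 4 terms: H(X,Y) = 1.3053 bits

Marginal of X (row sums):
  P(X=0) = 0.050 + 0.065 = 0.115
  P(X=1) = 0.197 + 0.688 = 0.885
H(X) = -[0.115·log₂(0.115) + 0.885·log₂(0.885)]
  = 0.3588 + 0.1560 = 0.5148 bits

H(Y|X) = H(X,Y) - H(X) = 1.3053 - 0.5148 = 0.7905 bits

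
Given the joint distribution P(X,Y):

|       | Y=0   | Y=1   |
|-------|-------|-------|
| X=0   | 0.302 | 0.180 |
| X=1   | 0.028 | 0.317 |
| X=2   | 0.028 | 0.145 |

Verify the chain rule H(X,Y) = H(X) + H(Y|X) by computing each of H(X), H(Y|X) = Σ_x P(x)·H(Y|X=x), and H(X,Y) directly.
H(X) = 1.4751 bits, H(Y|X) = 0.7101 bits, H(X,Y) = 2.1852 bits

Marginal of X (row sums):
  P(X=0) = 0.302 + 0.180 = 0.482
  P(X=1) = 0.028 + 0.317 = 0.345
  P(X=2) = 0.028 + 0.145 = 0.173
H(X) = -[0.482·log₂(0.482) + 0.345·log₂(0.345) + 0.173·log₂(0.173)]
  = 0.50750 + 0.52969 + 0.43789 = 1.4751 bits

H(Y|X) = Σ_x P(x)·H(Y|X=x):
  X=0: P(X=0) = 0.482, P(Y|X=0) = (151/241, 90/241) → H(Y|X=0) = 0.95328
  X=1: P(X=1) = 0.345, P(Y|X=1) = (28/345, 317/345) → H(Y|X=1) = 0.40625
  X=2: P(X=2) = 0.173, P(Y|X=2) = (28/173, 145/173) → H(Y|X=2) = 0.63872
H(Y|X) = 0.482·0.95328 + 0.345·0.40625 + 0.173·0.63872 = 0.7101 bits

H(X,Y) = -Σ_{x,y} P(x,y) log₂ P(x,y). Per-cell terms -P(x,y)·log₂P(x,y):
  X=0: 0.52167, 0.44531
  X=1: 0.14444, 0.52541
  X=2: 0.14444, 0.40395
Sum of the 6 terms: H(X,Y) = 2.1852 bits

Chain rule check:
  H(X) + H(Y|X) = 1.4751 + 0.7101 = 2.1852 bits
  H(X,Y) = 2.1852 bits
✓ Chain rule verified.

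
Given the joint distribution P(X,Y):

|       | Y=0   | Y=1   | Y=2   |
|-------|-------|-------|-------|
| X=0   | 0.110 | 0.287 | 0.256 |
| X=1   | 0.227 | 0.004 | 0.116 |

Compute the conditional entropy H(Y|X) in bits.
1.3170 bits

H(Y|X) = H(X,Y) - H(X)

H(X,Y) = -Σ_{x,y} P(x,y) log₂ P(x,y). Per-cell terms -P(x,y)·log₂P(x,y):
  X=0: 0.3503, 0.5169, 0.5032
  X=1: 0.4856, 0.0319, 0.3605
Sum of the 6 terms: H(X,Y) = 2.2484 bits

Marginal of X (row sums):
  P(X=0) = 0.110 + 0.287 + 0.256 = 0.653
  P(X=1) = 0.227 + 0.004 + 0.116 = 0.347
H(X) = -[0.653·log₂(0.653) + 0.347·log₂(0.347)]
  = 0.4015 + 0.5299 = 0.9314 bits

H(Y|X) = H(X,Y) - H(X) = 2.2484 - 0.9314 = 1.3170 bits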